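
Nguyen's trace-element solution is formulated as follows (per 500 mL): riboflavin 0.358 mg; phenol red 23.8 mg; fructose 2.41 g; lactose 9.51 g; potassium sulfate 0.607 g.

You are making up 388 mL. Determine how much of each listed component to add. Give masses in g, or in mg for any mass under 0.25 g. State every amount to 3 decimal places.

Ratio of target to recipe volume: 388 / 500 = 0.776.
riboflavin: 0.358 mg × (388 mL / 500 mL) = 0.278 mg
phenol red: 23.8 mg × (388 mL / 500 mL) = 18.469 mg
fructose: 2.41 g × (388 mL / 500 mL) = 1.870 g
lactose: 9.51 g × (388 mL / 500 mL) = 7.380 g
potassium sulfate: 0.607 g × (388 mL / 500 mL) = 0.471 g

riboflavin 0.278 mg; phenol red 18.469 mg; fructose 1.870 g; lactose 7.380 g; potassium sulfate 0.471 g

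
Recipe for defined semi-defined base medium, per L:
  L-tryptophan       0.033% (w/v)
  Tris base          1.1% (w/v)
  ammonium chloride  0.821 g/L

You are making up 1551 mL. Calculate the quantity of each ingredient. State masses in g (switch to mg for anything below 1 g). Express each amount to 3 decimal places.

L-tryptophan 511.830 mg; Tris base 17.061 g; ammonium chloride 1.273 g

Target volume = 1551 mL = 1.551 L.
L-tryptophan: 0.033 g per 100 mL × 1551 mL ÷ 100 = 0.51183 g = 511.830 mg
Tris base: 1.1% w/v = 11 g/L → 11 × 1.551 L = 17.061 g
ammonium chloride: 0.821 g/L × 1.551 L = 1.273 g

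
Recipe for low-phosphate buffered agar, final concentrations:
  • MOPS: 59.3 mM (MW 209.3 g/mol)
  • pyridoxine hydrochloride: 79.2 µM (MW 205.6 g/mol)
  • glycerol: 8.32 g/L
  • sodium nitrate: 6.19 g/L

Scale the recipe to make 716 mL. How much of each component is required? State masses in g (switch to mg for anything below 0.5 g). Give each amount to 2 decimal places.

Working volume: 716 mL = 0.716 L.
MOPS: 59.3 mmol/L × 209.3 g/mol × 0.716 L ÷ 1000 = 8.89 g
pyridoxine hydrochloride: 79.2 µmol/L × 205.6 g/mol × 0.716 L ÷ 1000 = 11.66 mg
glycerol: 8.32 g/L × 0.716 L = 5.96 g
sodium nitrate: 6.19 g/L × 0.716 L = 4.43 g

MOPS 8.89 g; pyridoxine hydrochloride 11.66 mg; glycerol 5.96 g; sodium nitrate 4.43 g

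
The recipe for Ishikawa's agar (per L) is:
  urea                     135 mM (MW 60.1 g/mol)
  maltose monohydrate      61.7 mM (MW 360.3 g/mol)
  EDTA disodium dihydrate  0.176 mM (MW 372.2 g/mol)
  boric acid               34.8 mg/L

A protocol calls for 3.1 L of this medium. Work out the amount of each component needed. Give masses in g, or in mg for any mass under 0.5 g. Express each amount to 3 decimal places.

urea 25.152 g; maltose monohydrate 68.915 g; EDTA disodium dihydrate 203.072 mg; boric acid 107.880 mg

Working volume: 3.1 L.
urea: 135 mmol/L × 60.1 g/mol × 3.1 L ÷ 1000 = 25.152 g
maltose monohydrate: 61.7 mmol/L × 360.3 g/mol × 3.1 L ÷ 1000 = 68.915 g
EDTA disodium dihydrate: 0.176 mmol/L × 372.2 mg/mmol × 3.1 L = 203.072 mg
boric acid: 34.8 mg/L × 3.1 L = 107.880 mg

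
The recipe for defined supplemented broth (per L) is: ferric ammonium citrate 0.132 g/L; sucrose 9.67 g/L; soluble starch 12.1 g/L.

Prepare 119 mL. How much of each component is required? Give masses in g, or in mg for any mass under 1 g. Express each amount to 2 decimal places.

ferric ammonium citrate 15.71 mg; sucrose 1.15 g; soluble starch 1.44 g

Target volume = 119 mL = 0.119 L.
ferric ammonium citrate: 0.132 g/L × 0.119 L = 0.015708 g = 15.71 mg
sucrose: 9.67 g/L × 0.119 L = 1.15 g
soluble starch: 12.1 g/L × 0.119 L = 1.44 g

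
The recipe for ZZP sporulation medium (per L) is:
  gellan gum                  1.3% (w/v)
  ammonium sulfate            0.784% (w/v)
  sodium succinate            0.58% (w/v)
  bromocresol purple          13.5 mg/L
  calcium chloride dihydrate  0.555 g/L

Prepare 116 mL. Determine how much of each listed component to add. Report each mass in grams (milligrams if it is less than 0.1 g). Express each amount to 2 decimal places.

Scale factor relative to 1 L: 0.116.
gellan gum: 1.3% w/v = 13 g/L → 13 × 0.116 L = 1.51 g
ammonium sulfate: 0.784 g per 100 mL × 116 mL ÷ 100 = 0.91 g
sodium succinate: 0.58% w/v = 5.8 g/L → 5.8 × 0.116 L = 0.67 g
bromocresol purple: 13.5 mg/L × 0.116 L = 1.57 mg
calcium chloride dihydrate: 0.555 g/L × 0.116 L = 0.06438 g = 64.38 mg

gellan gum 1.51 g; ammonium sulfate 0.91 g; sodium succinate 0.67 g; bromocresol purple 1.57 mg; calcium chloride dihydrate 64.38 mg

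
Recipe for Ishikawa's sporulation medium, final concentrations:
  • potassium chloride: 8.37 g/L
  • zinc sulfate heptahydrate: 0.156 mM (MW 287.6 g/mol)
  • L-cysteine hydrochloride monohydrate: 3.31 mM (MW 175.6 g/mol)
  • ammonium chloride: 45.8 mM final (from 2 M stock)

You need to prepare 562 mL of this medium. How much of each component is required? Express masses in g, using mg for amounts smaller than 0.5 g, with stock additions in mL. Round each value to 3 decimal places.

Working volume: 562 mL = 0.562 L.
potassium chloride: 8.37 g/L × 0.562 L = 4.704 g
zinc sulfate heptahydrate: 0.156 mmol/L × 287.6 mg/mmol × 0.562 L = 25.214 mg
L-cysteine hydrochloride monohydrate: 3.31 mmol/L × 175.6 mg/mmol × 0.562 L = 326.655 mg
ammonium chloride: dilute stock: 45.8 mM × 562 mL ÷ 2000 mM = 12.870 mL

potassium chloride 4.704 g; zinc sulfate heptahydrate 25.214 mg; L-cysteine hydrochloride monohydrate 326.655 mg; ammonium chloride 12.870 mL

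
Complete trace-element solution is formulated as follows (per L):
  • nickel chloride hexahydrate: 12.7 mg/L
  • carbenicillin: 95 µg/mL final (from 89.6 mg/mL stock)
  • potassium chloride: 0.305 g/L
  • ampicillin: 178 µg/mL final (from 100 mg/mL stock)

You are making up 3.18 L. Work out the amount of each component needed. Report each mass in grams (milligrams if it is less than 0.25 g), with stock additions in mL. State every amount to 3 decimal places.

Working volume: 3.18 L.
nickel chloride hexahydrate: 12.7 mg/L × 3.18 L = 40.386 mg
carbenicillin: dilute stock: 95 µg/mL × 3180 mL ÷ 89600 µg/mL = 3.372 mL
potassium chloride: 0.305 g/L × 3.18 L = 0.970 g
ampicillin: V = C2·V2/C1 = 178 µg/mL × 3180 mL ÷ 100000 µg/mL = 5.660 mL

nickel chloride hexahydrate 40.386 mg; carbenicillin 3.372 mL; potassium chloride 0.970 g; ampicillin 5.660 mL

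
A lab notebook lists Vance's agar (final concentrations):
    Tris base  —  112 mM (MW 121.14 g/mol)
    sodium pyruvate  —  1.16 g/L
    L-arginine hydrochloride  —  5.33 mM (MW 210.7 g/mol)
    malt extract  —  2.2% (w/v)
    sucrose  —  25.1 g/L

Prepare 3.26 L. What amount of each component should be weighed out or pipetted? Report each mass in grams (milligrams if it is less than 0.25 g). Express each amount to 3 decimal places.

Tris base 44.231 g; sodium pyruvate 3.782 g; L-arginine hydrochloride 3.661 g; malt extract 71.720 g; sucrose 81.826 g

Scale factor relative to 1 L: 3.26.
Tris base: 112 mmol/L × 121.14 g/mol × 3.26 L ÷ 1000 = 44.231 g
sodium pyruvate: 1.16 g/L × 3.26 L = 3.782 g
L-arginine hydrochloride: 5.33 mmol/L × 210.7 g/mol × 3.26 L ÷ 1000 = 3.661 g
malt extract: 2.2% w/v = 22 g/L → 22 × 3.26 L = 71.720 g
sucrose: 25.1 g/L × 3.26 L = 81.826 g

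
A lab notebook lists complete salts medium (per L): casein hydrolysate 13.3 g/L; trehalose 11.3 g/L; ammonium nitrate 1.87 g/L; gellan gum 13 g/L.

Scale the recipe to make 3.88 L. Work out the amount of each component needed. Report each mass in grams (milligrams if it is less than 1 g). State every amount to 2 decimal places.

casein hydrolysate 51.60 g; trehalose 43.84 g; ammonium nitrate 7.26 g; gellan gum 50.44 g

Working volume: 3.88 L.
casein hydrolysate: 13.3 g/L × 3.88 L = 51.60 g
trehalose: 11.3 g/L × 3.88 L = 43.84 g
ammonium nitrate: 1.87 g/L × 3.88 L = 7.26 g
gellan gum: 13 g/L × 3.88 L = 50.44 g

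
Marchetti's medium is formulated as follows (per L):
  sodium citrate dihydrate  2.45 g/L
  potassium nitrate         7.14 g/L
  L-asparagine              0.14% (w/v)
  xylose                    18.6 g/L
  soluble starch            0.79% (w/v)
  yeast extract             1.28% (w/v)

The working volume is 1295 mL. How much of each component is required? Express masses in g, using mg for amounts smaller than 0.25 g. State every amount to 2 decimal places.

Target volume = 1295 mL = 1.295 L.
sodium citrate dihydrate: 2.45 g/L × 1.295 L = 3.17 g
potassium nitrate: 7.14 g/L × 1.295 L = 9.25 g
L-asparagine: 0.14% w/v = 1.4 g/L → 1.4 × 1.295 L = 1.81 g
xylose: 18.6 g/L × 1.295 L = 24.09 g
soluble starch: 0.79 g per 100 mL × 1295 mL ÷ 100 = 10.23 g
yeast extract: 1.28 g per 100 mL × 1295 mL ÷ 100 = 16.58 g

sodium citrate dihydrate 3.17 g; potassium nitrate 9.25 g; L-asparagine 1.81 g; xylose 24.09 g; soluble starch 10.23 g; yeast extract 16.58 g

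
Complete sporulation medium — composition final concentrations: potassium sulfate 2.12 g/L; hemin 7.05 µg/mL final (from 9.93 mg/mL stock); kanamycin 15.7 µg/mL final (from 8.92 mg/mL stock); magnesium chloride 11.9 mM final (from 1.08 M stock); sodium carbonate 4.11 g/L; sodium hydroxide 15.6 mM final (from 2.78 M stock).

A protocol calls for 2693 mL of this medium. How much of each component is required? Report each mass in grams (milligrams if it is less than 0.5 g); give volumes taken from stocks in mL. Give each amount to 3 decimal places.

potassium sulfate 5.709 g; hemin 1.912 mL; kanamycin 4.740 mL; magnesium chloride 29.673 mL; sodium carbonate 11.068 g; sodium hydroxide 15.112 mL

Scale factor relative to 1 L: 2.693.
potassium sulfate: 2.12 g/L × 2.693 L = 5.709 g
hemin: dilute stock: 7.05 µg/mL × 2693 mL ÷ 9930 µg/mL = 1.912 mL
kanamycin: dilute stock: 15.7 µg/mL × 2693 mL ÷ 8920 µg/mL = 4.740 mL
magnesium chloride: V = C2·V2/C1 = 11.9 mM × 2693 mL ÷ 1080 mM = 29.673 mL
sodium carbonate: 4.11 g/L × 2.693 L = 11.068 g
sodium hydroxide: V = C2·V2/C1 = 15.6 mM × 2693 mL ÷ 2780 mM = 15.112 mL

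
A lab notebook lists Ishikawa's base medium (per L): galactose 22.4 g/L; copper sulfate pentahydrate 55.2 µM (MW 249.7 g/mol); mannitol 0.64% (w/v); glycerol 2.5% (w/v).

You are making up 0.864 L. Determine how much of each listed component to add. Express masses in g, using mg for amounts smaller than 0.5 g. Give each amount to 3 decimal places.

Scale factor relative to 1 L: 0.864.
galactose: 22.4 g/L × 0.864 L = 19.354 g
copper sulfate pentahydrate: 55.2 µmol/L × 249.7 g/mol × 0.864 L ÷ 1000 = 11.909 mg
mannitol: 0.64 g per 100 mL × 864 mL ÷ 100 = 5.530 g
glycerol: 2.5% w/v = 25 g/L → 25 × 0.864 L = 21.600 g

galactose 19.354 g; copper sulfate pentahydrate 11.909 mg; mannitol 5.530 g; glycerol 21.600 g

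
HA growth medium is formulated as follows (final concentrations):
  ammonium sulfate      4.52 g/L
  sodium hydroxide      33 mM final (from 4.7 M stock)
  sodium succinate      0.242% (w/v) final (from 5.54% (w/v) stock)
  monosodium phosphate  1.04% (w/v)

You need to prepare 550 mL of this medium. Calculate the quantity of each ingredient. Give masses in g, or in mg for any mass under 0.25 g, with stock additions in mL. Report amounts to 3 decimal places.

ammonium sulfate 2.486 g; sodium hydroxide 3.862 mL; sodium succinate 24.025 mL; monosodium phosphate 5.720 g

Target volume = 550 mL = 0.55 L.
ammonium sulfate: 4.52 g/L × 0.55 L = 2.486 g
sodium hydroxide: V = C2·V2/C1 = 33 mM × 550 mL ÷ 4700 mM = 3.862 mL
sodium succinate: C1V1 = C2V2 → 0.242% ÷ 5.54% × 550 mL = 24.025 mL
monosodium phosphate: 1.04 g per 100 mL × 550 mL ÷ 100 = 5.720 g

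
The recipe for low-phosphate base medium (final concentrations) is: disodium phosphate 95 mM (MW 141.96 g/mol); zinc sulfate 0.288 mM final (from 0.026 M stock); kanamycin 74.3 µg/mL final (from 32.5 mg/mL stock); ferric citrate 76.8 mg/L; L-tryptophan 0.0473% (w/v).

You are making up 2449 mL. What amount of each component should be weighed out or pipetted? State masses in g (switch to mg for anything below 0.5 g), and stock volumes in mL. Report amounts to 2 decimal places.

Scale factor relative to 1 L: 2.449.
disodium phosphate: 95 mmol/L × 141.96 g/mol × 2.449 L ÷ 1000 = 33.03 g
zinc sulfate: V = C2·V2/C1 = 0.288 mM × 2449 mL ÷ 26 mM = 27.13 mL
kanamycin: V = C2·V2/C1 = 74.3 µg/mL × 2449 mL ÷ 32500 µg/mL = 5.60 mL
ferric citrate: 76.8 mg/L × 2.449 L = 188.08 mg
L-tryptophan: 0.0473% w/v = 0.473 g/L → 0.473 × 2.449 L = 1.16 g

disodium phosphate 33.03 g; zinc sulfate 27.13 mL; kanamycin 5.60 mL; ferric citrate 188.08 mg; L-tryptophan 1.16 g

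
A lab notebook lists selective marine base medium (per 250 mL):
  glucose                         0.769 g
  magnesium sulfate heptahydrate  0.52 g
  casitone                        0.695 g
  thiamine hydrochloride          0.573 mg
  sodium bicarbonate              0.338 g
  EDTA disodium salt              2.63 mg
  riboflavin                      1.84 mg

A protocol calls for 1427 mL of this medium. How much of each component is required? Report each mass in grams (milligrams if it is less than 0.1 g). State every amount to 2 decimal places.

glucose 4.39 g; magnesium sulfate heptahydrate 2.97 g; casitone 3.97 g; thiamine hydrochloride 3.27 mg; sodium bicarbonate 1.93 g; EDTA disodium salt 15.01 mg; riboflavin 10.50 mg

Scale factor = 1427 mL / 250 mL = 5.708.
glucose: 0.769 g × (1427 mL / 250 mL) = 4.39 g
magnesium sulfate heptahydrate: 0.52 g × (1427 mL / 250 mL) = 2.97 g
casitone: 0.695 g × (1427 mL / 250 mL) = 3.97 g
thiamine hydrochloride: 0.573 mg × (1427 mL / 250 mL) = 3.27 mg
sodium bicarbonate: 0.338 g × (1427 mL / 250 mL) = 1.93 g
EDTA disodium salt: 2.63 mg × (1427 mL / 250 mL) = 15.01 mg
riboflavin: 1.84 mg × (1427 mL / 250 mL) = 10.50 mg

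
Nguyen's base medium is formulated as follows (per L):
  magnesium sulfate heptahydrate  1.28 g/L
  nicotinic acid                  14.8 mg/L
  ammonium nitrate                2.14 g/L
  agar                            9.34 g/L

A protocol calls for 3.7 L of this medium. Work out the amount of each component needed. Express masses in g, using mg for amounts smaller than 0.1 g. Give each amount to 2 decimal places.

Scale factor relative to 1 L: 3.7.
magnesium sulfate heptahydrate: 1.28 g/L × 3.7 L = 4.74 g
nicotinic acid: 14.8 mg/L × 3.7 L = 54.76 mg
ammonium nitrate: 2.14 g/L × 3.7 L = 7.92 g
agar: 9.34 g/L × 3.7 L = 34.56 g

magnesium sulfate heptahydrate 4.74 g; nicotinic acid 54.76 mg; ammonium nitrate 7.92 g; agar 34.56 g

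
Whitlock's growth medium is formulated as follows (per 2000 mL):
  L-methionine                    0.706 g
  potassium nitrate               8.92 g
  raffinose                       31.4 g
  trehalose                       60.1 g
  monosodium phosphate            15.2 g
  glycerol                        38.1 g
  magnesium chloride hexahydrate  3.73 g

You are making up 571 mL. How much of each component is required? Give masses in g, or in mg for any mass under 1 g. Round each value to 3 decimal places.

Ratio of target to recipe volume: 571 / 2000 = 0.2855.
L-methionine: 0.706 g × (571 mL / 2000 mL) = 0.201563 g = 201.563 mg
potassium nitrate: 8.92 g × (571 mL / 2000 mL) = 2.547 g
raffinose: 31.4 g × (571 mL / 2000 mL) = 8.965 g
trehalose: 60.1 g × (571 mL / 2000 mL) = 17.159 g
monosodium phosphate: 15.2 g × (571 mL / 2000 mL) = 4.340 g
glycerol: 38.1 g × (571 mL / 2000 mL) = 10.878 g
magnesium chloride hexahydrate: 3.73 g × (571 mL / 2000 mL) = 1.065 g

L-methionine 201.563 mg; potassium nitrate 2.547 g; raffinose 8.965 g; trehalose 17.159 g; monosodium phosphate 4.340 g; glycerol 10.878 g; magnesium chloride hexahydrate 1.065 g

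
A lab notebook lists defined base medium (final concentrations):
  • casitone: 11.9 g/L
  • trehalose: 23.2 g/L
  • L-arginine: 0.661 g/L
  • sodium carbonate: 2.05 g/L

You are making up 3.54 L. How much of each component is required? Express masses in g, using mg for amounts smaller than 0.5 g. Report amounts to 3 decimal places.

Working volume: 3.54 L.
casitone: 11.9 g/L × 3.54 L = 42.126 g
trehalose: 23.2 g/L × 3.54 L = 82.128 g
L-arginine: 0.661 g/L × 3.54 L = 2.340 g
sodium carbonate: 2.05 g/L × 3.54 L = 7.257 g

casitone 42.126 g; trehalose 82.128 g; L-arginine 2.340 g; sodium carbonate 7.257 g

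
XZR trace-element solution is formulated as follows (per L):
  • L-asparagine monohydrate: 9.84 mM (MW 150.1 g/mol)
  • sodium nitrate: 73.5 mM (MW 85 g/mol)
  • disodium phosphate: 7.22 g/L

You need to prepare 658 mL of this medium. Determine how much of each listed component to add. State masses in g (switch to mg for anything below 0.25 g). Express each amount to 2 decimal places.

L-asparagine monohydrate 0.97 g; sodium nitrate 4.11 g; disodium phosphate 4.75 g

Target volume = 658 mL = 0.658 L.
L-asparagine monohydrate: 9.84 mmol/L × 150.1 g/mol × 0.658 L ÷ 1000 = 0.97 g
sodium nitrate: 73.5 mmol/L × 85 g/mol × 0.658 L ÷ 1000 = 4.11 g
disodium phosphate: 7.22 g/L × 0.658 L = 4.75 g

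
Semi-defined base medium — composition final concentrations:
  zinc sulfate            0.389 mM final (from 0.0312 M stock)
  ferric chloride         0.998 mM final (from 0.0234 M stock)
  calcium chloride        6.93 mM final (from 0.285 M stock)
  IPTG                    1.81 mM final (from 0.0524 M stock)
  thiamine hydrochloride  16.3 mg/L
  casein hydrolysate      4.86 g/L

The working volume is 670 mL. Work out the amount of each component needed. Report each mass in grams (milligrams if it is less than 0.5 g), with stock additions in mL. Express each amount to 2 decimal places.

zinc sulfate 8.35 mL; ferric chloride 28.58 mL; calcium chloride 16.29 mL; IPTG 23.14 mL; thiamine hydrochloride 10.92 mg; casein hydrolysate 3.26 g

Scale factor relative to 1 L: 0.67.
zinc sulfate: dilute stock: 0.389 mM × 670 mL ÷ 31.2 mM = 8.35 mL
ferric chloride: C1V1 = C2V2 → 0.998 mM × 670 mL ÷ 23.4 mM = 28.58 mL
calcium chloride: V = C2·V2/C1 = 6.93 mM × 670 mL ÷ 285 mM = 16.29 mL
IPTG: V = C2·V2/C1 = 1.81 mM × 670 mL ÷ 52.4 mM = 23.14 mL
thiamine hydrochloride: 16.3 mg/L × 0.67 L = 10.92 mg
casein hydrolysate: 4.86 g/L × 0.67 L = 3.26 g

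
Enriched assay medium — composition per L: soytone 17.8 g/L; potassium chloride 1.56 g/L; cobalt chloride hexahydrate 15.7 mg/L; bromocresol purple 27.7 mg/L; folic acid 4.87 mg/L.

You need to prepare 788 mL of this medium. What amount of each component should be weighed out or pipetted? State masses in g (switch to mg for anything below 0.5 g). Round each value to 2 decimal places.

Working volume: 788 mL = 0.788 L.
soytone: 17.8 g/L × 0.788 L = 14.03 g
potassium chloride: 1.56 g/L × 0.788 L = 1.23 g
cobalt chloride hexahydrate: 15.7 mg/L × 0.788 L = 12.37 mg
bromocresol purple: 27.7 mg/L × 0.788 L = 21.83 mg
folic acid: 4.87 mg/L × 0.788 L = 3.84 mg

soytone 14.03 g; potassium chloride 1.23 g; cobalt chloride hexahydrate 12.37 mg; bromocresol purple 21.83 mg; folic acid 3.84 mg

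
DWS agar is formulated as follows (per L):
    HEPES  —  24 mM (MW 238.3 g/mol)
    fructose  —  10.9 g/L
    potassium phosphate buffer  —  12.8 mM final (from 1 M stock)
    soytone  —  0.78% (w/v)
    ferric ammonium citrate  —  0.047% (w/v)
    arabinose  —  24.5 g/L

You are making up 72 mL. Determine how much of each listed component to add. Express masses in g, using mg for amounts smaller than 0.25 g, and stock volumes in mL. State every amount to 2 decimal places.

Scale factor relative to 1 L: 0.072.
HEPES: 24 mmol/L × 238.3 g/mol × 0.072 L ÷ 1000 = 0.41 g
fructose: 10.9 g/L × 0.072 L = 0.78 g
potassium phosphate buffer: V = C2·V2/C1 = 12.8 mM × 72 mL ÷ 1000 mM = 0.92 mL
soytone: 0.78 g per 100 mL × 72 mL ÷ 100 = 0.56 g
ferric ammonium citrate: 0.047 g per 100 mL × 72 mL ÷ 100 = 0.03384 g = 33.84 mg
arabinose: 24.5 g/L × 0.072 L = 1.76 g

HEPES 0.41 g; fructose 0.78 g; potassium phosphate buffer 0.92 mL; soytone 0.56 g; ferric ammonium citrate 33.84 mg; arabinose 1.76 g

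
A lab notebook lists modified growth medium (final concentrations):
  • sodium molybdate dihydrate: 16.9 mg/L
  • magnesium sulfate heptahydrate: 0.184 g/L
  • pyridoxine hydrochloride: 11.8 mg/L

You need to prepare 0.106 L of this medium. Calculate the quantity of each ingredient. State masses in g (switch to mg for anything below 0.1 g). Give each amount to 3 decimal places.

Scale factor relative to 1 L: 0.106.
sodium molybdate dihydrate: 16.9 mg/L × 0.106 L = 1.791 mg
magnesium sulfate heptahydrate: 0.184 g/L × 0.106 L = 0.019504 g = 19.504 mg
pyridoxine hydrochloride: 11.8 mg/L × 0.106 L = 1.251 mg

sodium molybdate dihydrate 1.791 mg; magnesium sulfate heptahydrate 19.504 mg; pyridoxine hydrochloride 1.251 mg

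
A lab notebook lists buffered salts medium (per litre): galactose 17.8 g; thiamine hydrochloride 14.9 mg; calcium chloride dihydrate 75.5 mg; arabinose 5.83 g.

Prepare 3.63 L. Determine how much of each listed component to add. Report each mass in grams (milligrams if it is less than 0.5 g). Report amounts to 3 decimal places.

Ratio of target to recipe volume: 3630 / 1000 = 3.63.
galactose: 17.8 g × (3630 mL / 1000 mL) = 64.614 g
thiamine hydrochloride: 14.9 mg × (3630 mL / 1000 mL) = 54.087 mg
calcium chloride dihydrate: 75.5 mg × (3630 mL / 1000 mL) = 274.065 mg
arabinose: 5.83 g × (3630 mL / 1000 mL) = 21.163 g

galactose 64.614 g; thiamine hydrochloride 54.087 mg; calcium chloride dihydrate 274.065 mg; arabinose 21.163 g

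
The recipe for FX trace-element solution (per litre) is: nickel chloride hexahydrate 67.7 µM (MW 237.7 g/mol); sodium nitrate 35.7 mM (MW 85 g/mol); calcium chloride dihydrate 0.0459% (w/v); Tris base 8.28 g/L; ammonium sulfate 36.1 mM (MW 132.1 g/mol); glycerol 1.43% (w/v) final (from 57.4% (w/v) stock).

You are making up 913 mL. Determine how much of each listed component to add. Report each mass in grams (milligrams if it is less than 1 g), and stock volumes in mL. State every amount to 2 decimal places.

Working volume: 913 mL = 0.913 L.
nickel chloride hexahydrate: 67.7 µmol/L × 237.7 g/mol × 0.913 L ÷ 1000 = 14.69 mg
sodium nitrate: 35.7 mmol/L × 85 g/mol × 0.913 L ÷ 1000 = 2.77 g
calcium chloride dihydrate: 0.0459% w/v = 0.459 g/L → 0.459 × 0.913 L = 0.419067 g = 419.07 mg
Tris base: 8.28 g/L × 0.913 L = 7.56 g
ammonium sulfate: 36.1 mmol/L × 132.1 g/mol × 0.913 L ÷ 1000 = 4.35 g
glycerol: dilute stock: 1.43% ÷ 57.4% × 913 mL = 22.75 mL

nickel chloride hexahydrate 14.69 mg; sodium nitrate 2.77 g; calcium chloride dihydrate 419.07 mg; Tris base 7.56 g; ammonium sulfate 4.35 g; glycerol 22.75 mL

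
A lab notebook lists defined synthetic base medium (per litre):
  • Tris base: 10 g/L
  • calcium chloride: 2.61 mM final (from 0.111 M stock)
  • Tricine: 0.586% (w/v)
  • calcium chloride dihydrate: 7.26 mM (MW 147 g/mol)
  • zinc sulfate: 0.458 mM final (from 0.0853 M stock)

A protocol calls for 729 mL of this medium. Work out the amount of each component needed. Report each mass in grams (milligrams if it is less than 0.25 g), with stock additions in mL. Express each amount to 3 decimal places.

Target volume = 729 mL = 0.729 L.
Tris base: 10 g/L × 0.729 L = 7.290 g
calcium chloride: C1V1 = C2V2 → 2.61 mM × 729 mL ÷ 111 mM = 17.141 mL
Tricine: 0.586 g per 100 mL × 729 mL ÷ 100 = 4.272 g
calcium chloride dihydrate: 7.26 mmol/L × 147 g/mol × 0.729 L ÷ 1000 = 0.778 g
zinc sulfate: V = C2·V2/C1 = 0.458 mM × 729 mL ÷ 85.3 mM = 3.914 mL

Tris base 7.290 g; calcium chloride 17.141 mL; Tricine 4.272 g; calcium chloride dihydrate 0.778 g; zinc sulfate 3.914 mL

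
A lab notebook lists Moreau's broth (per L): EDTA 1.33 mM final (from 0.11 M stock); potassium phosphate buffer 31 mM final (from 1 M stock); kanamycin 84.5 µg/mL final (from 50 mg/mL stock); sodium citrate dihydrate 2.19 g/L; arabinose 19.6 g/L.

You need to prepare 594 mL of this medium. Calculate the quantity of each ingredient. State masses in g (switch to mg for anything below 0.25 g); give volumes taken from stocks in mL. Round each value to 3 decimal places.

Scale factor relative to 1 L: 0.594.
EDTA: dilute stock: 1.33 mM × 594 mL ÷ 110 mM = 7.182 mL
potassium phosphate buffer: C1V1 = C2V2 → 31 mM × 594 mL ÷ 1000 mM = 18.414 mL
kanamycin: dilute stock: 84.5 µg/mL × 594 mL ÷ 50000 µg/mL = 1.004 mL
sodium citrate dihydrate: 2.19 g/L × 0.594 L = 1.301 g
arabinose: 19.6 g/L × 0.594 L = 11.642 g

EDTA 7.182 mL; potassium phosphate buffer 18.414 mL; kanamycin 1.004 mL; sodium citrate dihydrate 1.301 g; arabinose 11.642 g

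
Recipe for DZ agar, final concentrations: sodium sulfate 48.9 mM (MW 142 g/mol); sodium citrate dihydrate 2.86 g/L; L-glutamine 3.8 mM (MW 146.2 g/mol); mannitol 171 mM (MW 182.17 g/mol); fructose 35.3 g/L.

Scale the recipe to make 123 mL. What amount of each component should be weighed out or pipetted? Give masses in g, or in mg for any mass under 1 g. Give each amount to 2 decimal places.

sodium sulfate 854.09 mg; sodium citrate dihydrate 351.78 mg; L-glutamine 68.33 mg; mannitol 3.83 g; fructose 4.34 g

Scale factor relative to 1 L: 0.123.
sodium sulfate: 48.9 mmol/L × 142 mg/mmol × 0.123 L = 854.09 mg
sodium citrate dihydrate: 2.86 g/L × 0.123 L = 0.35178 g = 351.78 mg
L-glutamine: 3.8 mmol/L × 146.2 mg/mmol × 0.123 L = 68.33 mg
mannitol: 171 mmol/L × 182.17 g/mol × 0.123 L ÷ 1000 = 3.83 g
fructose: 35.3 g/L × 0.123 L = 4.34 g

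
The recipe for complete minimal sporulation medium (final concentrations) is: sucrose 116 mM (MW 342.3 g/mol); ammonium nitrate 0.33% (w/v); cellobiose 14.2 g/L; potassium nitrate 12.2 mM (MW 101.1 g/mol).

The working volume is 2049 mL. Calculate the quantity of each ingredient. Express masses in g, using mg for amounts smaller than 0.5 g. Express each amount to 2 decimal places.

sucrose 81.36 g; ammonium nitrate 6.76 g; cellobiose 29.10 g; potassium nitrate 2.53 g

Target volume = 2049 mL = 2.049 L.
sucrose: 116 mmol/L × 342.3 g/mol × 2.049 L ÷ 1000 = 81.36 g
ammonium nitrate: 0.33 g per 100 mL × 2049 mL ÷ 100 = 6.76 g
cellobiose: 14.2 g/L × 2.049 L = 29.10 g
potassium nitrate: 12.2 mmol/L × 101.1 g/mol × 2.049 L ÷ 1000 = 2.53 g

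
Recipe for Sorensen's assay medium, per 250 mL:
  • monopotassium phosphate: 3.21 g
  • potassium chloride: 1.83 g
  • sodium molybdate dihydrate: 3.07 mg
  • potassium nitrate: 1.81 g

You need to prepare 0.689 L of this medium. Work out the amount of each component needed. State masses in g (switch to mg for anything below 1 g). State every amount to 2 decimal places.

monopotassium phosphate 8.85 g; potassium chloride 5.04 g; sodium molybdate dihydrate 8.46 mg; potassium nitrate 4.99 g

Ratio of target to recipe volume: 689 / 250 = 2.756.
monopotassium phosphate: 3.21 g × (689 mL / 250 mL) = 8.85 g
potassium chloride: 1.83 g × (689 mL / 250 mL) = 5.04 g
sodium molybdate dihydrate: 3.07 mg × (689 mL / 250 mL) = 8.46 mg
potassium nitrate: 1.81 g × (689 mL / 250 mL) = 4.99 g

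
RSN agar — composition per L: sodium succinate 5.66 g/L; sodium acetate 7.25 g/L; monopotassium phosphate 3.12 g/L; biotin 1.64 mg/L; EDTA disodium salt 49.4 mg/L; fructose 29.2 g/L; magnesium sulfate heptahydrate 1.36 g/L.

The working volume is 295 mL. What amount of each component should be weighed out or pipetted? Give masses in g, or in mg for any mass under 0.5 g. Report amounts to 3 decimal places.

sodium succinate 1.670 g; sodium acetate 2.139 g; monopotassium phosphate 0.920 g; biotin 0.484 mg; EDTA disodium salt 14.573 mg; fructose 8.614 g; magnesium sulfate heptahydrate 401.200 mg

Target volume = 295 mL = 0.295 L.
sodium succinate: 5.66 g/L × 0.295 L = 1.670 g
sodium acetate: 7.25 g/L × 0.295 L = 2.139 g
monopotassium phosphate: 3.12 g/L × 0.295 L = 0.920 g
biotin: 1.64 mg/L × 0.295 L = 0.484 mg
EDTA disodium salt: 49.4 mg/L × 0.295 L = 14.573 mg
fructose: 29.2 g/L × 0.295 L = 8.614 g
magnesium sulfate heptahydrate: 1.36 g/L × 0.295 L = 0.4012 g = 401.200 mg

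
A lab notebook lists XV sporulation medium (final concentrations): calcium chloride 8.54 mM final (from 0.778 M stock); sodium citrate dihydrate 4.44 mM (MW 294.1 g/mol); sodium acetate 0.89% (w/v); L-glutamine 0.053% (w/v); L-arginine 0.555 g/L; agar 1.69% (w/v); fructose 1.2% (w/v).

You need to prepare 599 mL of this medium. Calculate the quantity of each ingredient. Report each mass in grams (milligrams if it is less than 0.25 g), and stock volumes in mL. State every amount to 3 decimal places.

calcium chloride 6.575 mL; sodium citrate dihydrate 0.782 g; sodium acetate 5.331 g; L-glutamine 0.317 g; L-arginine 0.332 g; agar 10.123 g; fructose 7.188 g

Scale factor relative to 1 L: 0.599.
calcium chloride: V = C2·V2/C1 = 8.54 mM × 599 mL ÷ 778 mM = 6.575 mL
sodium citrate dihydrate: 4.44 mmol/L × 294.1 g/mol × 0.599 L ÷ 1000 = 0.782 g
sodium acetate: 0.89% w/v = 8.9 g/L → 8.9 × 0.599 L = 5.331 g
L-glutamine: 0.053 g per 100 mL × 599 mL ÷ 100 = 0.317 g
L-arginine: 0.555 g/L × 0.599 L = 0.332 g
agar: 1.69 g per 100 mL × 599 mL ÷ 100 = 10.123 g
fructose: 1.2 g per 100 mL × 599 mL ÷ 100 = 7.188 g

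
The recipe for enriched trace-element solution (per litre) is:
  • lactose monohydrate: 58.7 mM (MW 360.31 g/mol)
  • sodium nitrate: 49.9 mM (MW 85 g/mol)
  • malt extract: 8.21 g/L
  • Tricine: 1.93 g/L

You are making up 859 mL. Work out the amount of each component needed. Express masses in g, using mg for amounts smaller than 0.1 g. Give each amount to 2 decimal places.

Target volume = 859 mL = 0.859 L.
lactose monohydrate: 58.7 mmol/L × 360.31 g/mol × 0.859 L ÷ 1000 = 18.17 g
sodium nitrate: 49.9 mmol/L × 85 g/mol × 0.859 L ÷ 1000 = 3.64 g
malt extract: 8.21 g/L × 0.859 L = 7.05 g
Tricine: 1.93 g/L × 0.859 L = 1.66 g

lactose monohydrate 18.17 g; sodium nitrate 3.64 g; malt extract 7.05 g; Tricine 1.66 g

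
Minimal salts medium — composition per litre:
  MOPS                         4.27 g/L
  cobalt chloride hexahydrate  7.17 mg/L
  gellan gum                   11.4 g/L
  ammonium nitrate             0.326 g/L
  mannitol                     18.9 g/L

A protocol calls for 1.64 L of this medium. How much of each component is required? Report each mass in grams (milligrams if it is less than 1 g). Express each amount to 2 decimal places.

Working volume: 1.64 L.
MOPS: 4.27 g/L × 1.64 L = 7.00 g
cobalt chloride hexahydrate: 7.17 mg/L × 1.64 L = 11.76 mg
gellan gum: 11.4 g/L × 1.64 L = 18.70 g
ammonium nitrate: 0.326 g/L × 1.64 L = 0.53464 g = 534.64 mg
mannitol: 18.9 g/L × 1.64 L = 31.00 g

MOPS 7.00 g; cobalt chloride hexahydrate 11.76 mg; gellan gum 18.70 g; ammonium nitrate 534.64 mg; mannitol 31.00 g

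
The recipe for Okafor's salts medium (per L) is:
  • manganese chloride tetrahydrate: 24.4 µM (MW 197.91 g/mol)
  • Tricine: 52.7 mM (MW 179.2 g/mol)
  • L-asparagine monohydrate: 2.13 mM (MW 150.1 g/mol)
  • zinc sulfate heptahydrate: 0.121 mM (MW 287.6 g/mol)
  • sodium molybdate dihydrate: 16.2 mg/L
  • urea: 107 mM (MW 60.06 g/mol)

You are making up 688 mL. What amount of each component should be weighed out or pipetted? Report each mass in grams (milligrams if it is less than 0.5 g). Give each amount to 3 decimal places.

Working volume: 688 mL = 0.688 L.
manganese chloride tetrahydrate: 24.4 µmol/L × 197.91 g/mol × 0.688 L ÷ 1000 = 3.322 mg
Tricine: 52.7 mmol/L × 179.2 g/mol × 0.688 L ÷ 1000 = 6.497 g
L-asparagine monohydrate: 2.13 mmol/L × 150.1 mg/mmol × 0.688 L = 219.963 mg
zinc sulfate heptahydrate: 0.121 mmol/L × 287.6 mg/mmol × 0.688 L = 23.942 mg
sodium molybdate dihydrate: 16.2 mg/L × 0.688 L = 11.146 mg
urea: 107 mmol/L × 60.06 g/mol × 0.688 L ÷ 1000 = 4.421 g

manganese chloride tetrahydrate 3.322 mg; Tricine 6.497 g; L-asparagine monohydrate 219.963 mg; zinc sulfate heptahydrate 23.942 mg; sodium molybdate dihydrate 11.146 mg; urea 4.421 g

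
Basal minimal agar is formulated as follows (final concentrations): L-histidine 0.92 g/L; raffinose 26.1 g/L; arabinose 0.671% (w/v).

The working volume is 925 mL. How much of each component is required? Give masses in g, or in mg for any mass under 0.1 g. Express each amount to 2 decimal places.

Working volume: 925 mL = 0.925 L.
L-histidine: 0.92 g/L × 0.925 L = 0.85 g
raffinose: 26.1 g/L × 0.925 L = 24.14 g
arabinose: 0.671% w/v = 6.71 g/L → 6.71 × 0.925 L = 6.21 g

L-histidine 0.85 g; raffinose 24.14 g; arabinose 6.21 g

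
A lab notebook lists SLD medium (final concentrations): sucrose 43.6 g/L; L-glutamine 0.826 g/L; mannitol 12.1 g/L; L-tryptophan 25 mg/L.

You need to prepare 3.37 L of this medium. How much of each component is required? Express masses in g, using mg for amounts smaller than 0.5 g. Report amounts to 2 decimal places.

Working volume: 3.37 L.
sucrose: 43.6 g/L × 3.37 L = 146.93 g
L-glutamine: 0.826 g/L × 3.37 L = 2.78 g
mannitol: 12.1 g/L × 3.37 L = 40.78 g
L-tryptophan: 25 mg/L × 3.37 L = 84.25 mg

sucrose 146.93 g; L-glutamine 2.78 g; mannitol 40.78 g; L-tryptophan 84.25 mg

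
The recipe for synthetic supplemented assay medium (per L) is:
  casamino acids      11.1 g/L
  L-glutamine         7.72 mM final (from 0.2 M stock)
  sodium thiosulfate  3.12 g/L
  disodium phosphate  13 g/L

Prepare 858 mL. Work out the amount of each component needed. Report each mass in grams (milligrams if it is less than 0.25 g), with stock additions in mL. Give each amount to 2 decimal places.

casamino acids 9.52 g; L-glutamine 33.12 mL; sodium thiosulfate 2.68 g; disodium phosphate 11.15 g

Working volume: 858 mL = 0.858 L.
casamino acids: 11.1 g/L × 0.858 L = 9.52 g
L-glutamine: V = C2·V2/C1 = 7.72 mM × 858 mL ÷ 200 mM = 33.12 mL
sodium thiosulfate: 3.12 g/L × 0.858 L = 2.68 g
disodium phosphate: 13 g/L × 0.858 L = 11.15 g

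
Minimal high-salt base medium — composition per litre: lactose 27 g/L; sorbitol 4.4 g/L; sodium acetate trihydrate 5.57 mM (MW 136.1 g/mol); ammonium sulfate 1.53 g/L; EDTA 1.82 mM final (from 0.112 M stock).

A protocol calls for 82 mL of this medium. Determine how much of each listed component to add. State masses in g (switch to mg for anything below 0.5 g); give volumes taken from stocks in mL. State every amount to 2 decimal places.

lactose 2.21 g; sorbitol 360.80 mg; sodium acetate trihydrate 62.16 mg; ammonium sulfate 125.46 mg; EDTA 1.33 mL

Target volume = 82 mL = 0.082 L.
lactose: 27 g/L × 0.082 L = 2.21 g
sorbitol: 4.4 g/L × 0.082 L = 0.3608 g = 360.80 mg
sodium acetate trihydrate: 5.57 mmol/L × 136.1 mg/mmol × 0.082 L = 62.16 mg
ammonium sulfate: 1.53 g/L × 0.082 L = 0.12546 g = 125.46 mg
EDTA: dilute stock: 1.82 mM × 82 mL ÷ 112 mM = 1.33 mL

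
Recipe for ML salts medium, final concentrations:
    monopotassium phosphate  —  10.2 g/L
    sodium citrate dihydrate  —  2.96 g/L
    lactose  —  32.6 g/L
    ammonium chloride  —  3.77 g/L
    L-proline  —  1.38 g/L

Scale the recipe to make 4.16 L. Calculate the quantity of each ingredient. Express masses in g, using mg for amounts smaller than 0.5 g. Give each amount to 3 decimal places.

Working volume: 4.16 L.
monopotassium phosphate: 10.2 g/L × 4.16 L = 42.432 g
sodium citrate dihydrate: 2.96 g/L × 4.16 L = 12.314 g
lactose: 32.6 g/L × 4.16 L = 135.616 g
ammonium chloride: 3.77 g/L × 4.16 L = 15.683 g
L-proline: 1.38 g/L × 4.16 L = 5.741 g

monopotassium phosphate 42.432 g; sodium citrate dihydrate 12.314 g; lactose 135.616 g; ammonium chloride 15.683 g; L-proline 5.741 g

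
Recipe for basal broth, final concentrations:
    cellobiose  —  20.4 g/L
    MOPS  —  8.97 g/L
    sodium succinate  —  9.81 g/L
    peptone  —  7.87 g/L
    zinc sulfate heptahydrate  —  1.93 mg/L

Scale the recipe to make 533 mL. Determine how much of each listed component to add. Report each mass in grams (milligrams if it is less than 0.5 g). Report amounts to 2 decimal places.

cellobiose 10.87 g; MOPS 4.78 g; sodium succinate 5.23 g; peptone 4.19 g; zinc sulfate heptahydrate 1.03 mg

Scale factor relative to 1 L: 0.533.
cellobiose: 20.4 g/L × 0.533 L = 10.87 g
MOPS: 8.97 g/L × 0.533 L = 4.78 g
sodium succinate: 9.81 g/L × 0.533 L = 5.23 g
peptone: 7.87 g/L × 0.533 L = 4.19 g
zinc sulfate heptahydrate: 1.93 mg/L × 0.533 L = 1.03 mg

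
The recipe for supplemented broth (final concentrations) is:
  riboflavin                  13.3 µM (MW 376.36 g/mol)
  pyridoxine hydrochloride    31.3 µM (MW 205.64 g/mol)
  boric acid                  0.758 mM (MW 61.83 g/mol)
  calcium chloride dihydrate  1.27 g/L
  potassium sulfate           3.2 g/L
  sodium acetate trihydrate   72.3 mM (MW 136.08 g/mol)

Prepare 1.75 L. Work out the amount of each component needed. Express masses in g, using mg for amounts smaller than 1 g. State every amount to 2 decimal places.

riboflavin 8.76 mg; pyridoxine hydrochloride 11.26 mg; boric acid 82.02 mg; calcium chloride dihydrate 2.22 g; potassium sulfate 5.60 g; sodium acetate trihydrate 17.22 g

Working volume: 1.75 L.
riboflavin: 13.3 µmol/L × 376.36 g/mol × 1.75 L ÷ 1000 = 8.76 mg
pyridoxine hydrochloride: 31.3 µmol/L × 205.64 g/mol × 1.75 L ÷ 1000 = 11.26 mg
boric acid: 0.758 mmol/L × 61.83 mg/mmol × 1.75 L = 82.02 mg
calcium chloride dihydrate: 1.27 g/L × 1.75 L = 2.22 g
potassium sulfate: 3.2 g/L × 1.75 L = 5.60 g
sodium acetate trihydrate: 72.3 mmol/L × 136.08 g/mol × 1.75 L ÷ 1000 = 17.22 g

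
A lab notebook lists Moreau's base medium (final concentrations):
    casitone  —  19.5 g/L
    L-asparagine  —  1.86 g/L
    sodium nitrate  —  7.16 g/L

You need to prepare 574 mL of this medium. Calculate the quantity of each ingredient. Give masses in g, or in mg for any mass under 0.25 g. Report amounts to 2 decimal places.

casitone 11.19 g; L-asparagine 1.07 g; sodium nitrate 4.11 g

Target volume = 574 mL = 0.574 L.
casitone: 19.5 g/L × 0.574 L = 11.19 g
L-asparagine: 1.86 g/L × 0.574 L = 1.07 g
sodium nitrate: 7.16 g/L × 0.574 L = 4.11 g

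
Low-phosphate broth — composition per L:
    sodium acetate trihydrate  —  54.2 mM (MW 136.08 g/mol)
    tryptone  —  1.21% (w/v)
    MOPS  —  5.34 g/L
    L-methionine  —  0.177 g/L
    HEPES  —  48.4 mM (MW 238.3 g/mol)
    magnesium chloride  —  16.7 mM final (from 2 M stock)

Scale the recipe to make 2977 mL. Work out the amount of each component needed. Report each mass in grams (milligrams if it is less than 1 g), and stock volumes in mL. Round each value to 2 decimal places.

Scale factor relative to 1 L: 2.977.
sodium acetate trihydrate: 54.2 mmol/L × 136.08 g/mol × 2.977 L ÷ 1000 = 21.96 g
tryptone: 1.21% w/v = 12.1 g/L → 12.1 × 2.977 L = 36.02 g
MOPS: 5.34 g/L × 2.977 L = 15.90 g
L-methionine: 0.177 g/L × 2.977 L = 0.526929 g = 526.93 mg
HEPES: 48.4 mmol/L × 238.3 g/mol × 2.977 L ÷ 1000 = 34.34 g
magnesium chloride: dilute stock: 16.7 mM × 2977 mL ÷ 2000 mM = 24.86 mL

sodium acetate trihydrate 21.96 g; tryptone 36.02 g; MOPS 15.90 g; L-methionine 526.93 mg; HEPES 34.34 g; magnesium chloride 24.86 mL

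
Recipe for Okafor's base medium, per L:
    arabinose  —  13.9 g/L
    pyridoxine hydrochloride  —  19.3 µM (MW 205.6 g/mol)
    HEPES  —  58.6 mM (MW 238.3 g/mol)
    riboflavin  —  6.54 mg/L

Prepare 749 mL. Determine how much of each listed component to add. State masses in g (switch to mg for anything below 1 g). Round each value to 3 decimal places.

Working volume: 749 mL = 0.749 L.
arabinose: 13.9 g/L × 0.749 L = 10.411 g
pyridoxine hydrochloride: 19.3 µmol/L × 205.6 g/mol × 0.749 L ÷ 1000 = 2.972 mg
HEPES: 58.6 mmol/L × 238.3 g/mol × 0.749 L ÷ 1000 = 10.459 g
riboflavin: 6.54 mg/L × 0.749 L = 4.898 mg

arabinose 10.411 g; pyridoxine hydrochloride 2.972 mg; HEPES 10.459 g; riboflavin 4.898 mg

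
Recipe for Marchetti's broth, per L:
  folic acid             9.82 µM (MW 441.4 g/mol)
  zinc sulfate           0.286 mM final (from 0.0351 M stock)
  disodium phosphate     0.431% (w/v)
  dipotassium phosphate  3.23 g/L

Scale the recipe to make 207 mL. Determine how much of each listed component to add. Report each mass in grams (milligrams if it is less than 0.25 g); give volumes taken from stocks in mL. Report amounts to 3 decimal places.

folic acid 0.897 mg; zinc sulfate 1.687 mL; disodium phosphate 0.892 g; dipotassium phosphate 0.669 g

Working volume: 207 mL = 0.207 L.
folic acid: 9.82 µmol/L × 441.4 g/mol × 0.207 L ÷ 1000 = 0.897 mg
zinc sulfate: C1V1 = C2V2 → 0.286 mM × 207 mL ÷ 35.1 mM = 1.687 mL
disodium phosphate: 0.431% w/v = 4.31 g/L → 4.31 × 0.207 L = 0.892 g
dipotassium phosphate: 3.23 g/L × 0.207 L = 0.669 g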